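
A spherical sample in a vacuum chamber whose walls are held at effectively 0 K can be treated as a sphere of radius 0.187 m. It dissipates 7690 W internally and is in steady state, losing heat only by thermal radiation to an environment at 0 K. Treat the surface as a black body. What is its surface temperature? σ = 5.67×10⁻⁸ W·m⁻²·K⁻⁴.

Steady state: internal power = radiated power, P = εσA T⁴.
Radiating area A = 4πr² = 0.4394 m².
T⁴ = P/(εσA) = 7690/(1.0·5.67×10⁻⁸·0.4394) = 3.086×10¹¹ K⁴.
T = (3.086×10¹¹)^(1/4).

T ≈ 745 K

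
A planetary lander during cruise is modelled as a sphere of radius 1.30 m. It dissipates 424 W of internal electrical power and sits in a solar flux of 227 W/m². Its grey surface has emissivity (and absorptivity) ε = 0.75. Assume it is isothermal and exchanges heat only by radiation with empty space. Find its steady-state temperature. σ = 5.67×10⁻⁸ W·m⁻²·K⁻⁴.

At steady state, absorbed solar power + internal power = radiated power.
Absorbed: α·S·A_cross = 0.75·227·5.309 = 903.9 W (cross-section πr²).
Total input = 903.9 + 424 = 1328 W.
Radiated: εσ·A_surf·T⁴ with A_surf = 4πr² = 21.24 m².
T⁴ = 1328/(0.75·5.67×10⁻⁸·21.24) = 1.470×10⁹ K⁴.

T ≈ 196 K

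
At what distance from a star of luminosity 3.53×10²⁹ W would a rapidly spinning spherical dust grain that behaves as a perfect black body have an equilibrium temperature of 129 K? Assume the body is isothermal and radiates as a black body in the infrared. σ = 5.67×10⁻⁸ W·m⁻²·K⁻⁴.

For an isothermal black-emitting sphere, (1−a)S·πr² = σ·4πr²·T⁴ ⇒ S = 4σT⁴/(1−a).
S = 4·5.67×10⁻⁸·(129)⁴/1.00 = 62.81 W/m².
Flux falls as S = L/(4πd²), so d = √(L/(4πS)) = √(3.53×10²⁹/(4π·62.81)).

d ≈ 2.11×10¹³ m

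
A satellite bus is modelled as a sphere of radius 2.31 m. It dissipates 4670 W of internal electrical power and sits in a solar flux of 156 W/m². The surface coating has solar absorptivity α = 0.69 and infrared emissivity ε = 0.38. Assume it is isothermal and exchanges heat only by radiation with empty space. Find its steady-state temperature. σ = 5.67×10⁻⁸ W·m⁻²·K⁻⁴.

At steady state, absorbed solar power + internal power = radiated power.
Absorbed: α·S·A_cross = 0.69·156·16.76 = 1804 W (cross-section πr²).
Total input = 1804 + 4670 = 6474 W.
Radiated: εσ·A_surf·T⁴ with A_surf = 4πr² = 67.06 m².
T⁴ = 6474/(0.38·5.67×10⁻⁸·67.06) = 4.481×10⁹ K⁴.

T ≈ 259 K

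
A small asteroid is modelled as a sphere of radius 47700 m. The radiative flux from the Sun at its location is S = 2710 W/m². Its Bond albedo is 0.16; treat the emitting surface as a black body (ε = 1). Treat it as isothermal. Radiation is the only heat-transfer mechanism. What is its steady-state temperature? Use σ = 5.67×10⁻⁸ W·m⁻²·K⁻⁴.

At equilibrium, absorbed power = emitted power.
Absorbing cross-section = πr² = 7.148×10⁹ m²; emitting surface = 4πr² = 2.859×10¹⁰ m² (ratio 4).
(1−a)S·A_cross = εσ·A_surf·T⁴  ⇒  T⁴ = (1−a)S/(4σ).
T⁴ = 0.840·2710/(4·5.67×10⁻⁸) = 1.004×10¹⁰ K⁴.
T = (1.004×10¹⁰)^(1/4).

T ≈ 317 K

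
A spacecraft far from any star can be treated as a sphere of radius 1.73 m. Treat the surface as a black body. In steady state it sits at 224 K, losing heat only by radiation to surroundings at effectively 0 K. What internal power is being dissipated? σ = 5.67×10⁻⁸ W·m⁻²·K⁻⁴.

Steady state: P = εσA T⁴.
A = 4πr² = 37.61 m²; T⁴ = (224)⁴ = 2.518×10⁹ K⁴.
P = 1.0 × 5.67×10⁻⁸ × 37.61 × 2.518×10⁹.

P ≈ 5370 W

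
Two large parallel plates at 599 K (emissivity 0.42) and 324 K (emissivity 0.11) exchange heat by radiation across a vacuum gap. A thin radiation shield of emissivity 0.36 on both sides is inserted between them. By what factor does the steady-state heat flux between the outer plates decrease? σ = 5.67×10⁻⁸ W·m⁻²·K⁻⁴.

Without shield: q₀ = σΔ(T⁴)/(1/ε₁+1/ε₂−1) with denominator 10.47.
With shield the two gaps are in series; the resistances add: (1/ε₁+1/ε_s−1)+(1/ε_s+1/ε₂−1) = 4.159+10.87 = 15.03.
Heat-flux ratio q₀/q = 15.03/10.47.

factor ≈ 1.44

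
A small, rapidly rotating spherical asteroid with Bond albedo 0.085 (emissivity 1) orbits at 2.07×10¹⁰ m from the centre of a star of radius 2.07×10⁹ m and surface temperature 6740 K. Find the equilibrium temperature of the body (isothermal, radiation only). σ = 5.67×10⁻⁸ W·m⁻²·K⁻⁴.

T ≈ 1470 K

The star's surface emits σT_*⁴; at distance d the flux is S = σT_*⁴(R_*/d)².
S = 5.67×10⁻⁸·(6740)⁴·(2.07×10⁹/2.07×10¹⁰)² = 1.170×10⁶ W/m².
For an isothermal sphere T⁴ = (1−a)S/(4σ) = 4.721×10¹² K⁴.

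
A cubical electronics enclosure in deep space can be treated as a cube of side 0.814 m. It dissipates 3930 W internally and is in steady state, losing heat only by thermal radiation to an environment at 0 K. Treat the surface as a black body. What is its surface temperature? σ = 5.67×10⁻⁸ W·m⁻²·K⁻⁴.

Steady state: internal power = radiated power, P = εσA T⁴.
Radiating area A = 6L² = 3.976 m².
T⁴ = P/(εσA) = 3930/(1.0·5.67×10⁻⁸·3.976) = 1.743×10¹⁰ K⁴.
T = (1.743×10¹⁰)^(1/4).

T ≈ 363 K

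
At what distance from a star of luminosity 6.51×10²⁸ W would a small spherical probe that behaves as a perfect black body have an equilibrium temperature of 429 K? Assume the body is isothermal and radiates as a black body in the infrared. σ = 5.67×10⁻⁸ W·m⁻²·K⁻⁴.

For an isothermal black-emitting sphere, (1−a)S·πr² = σ·4πr²·T⁴ ⇒ S = 4σT⁴/(1−a).
S = 4·5.67×10⁻⁸·(429)⁴/1.00 = 7682 W/m².
Flux falls as S = L/(4πd²), so d = √(L/(4πS)) = √(6.51×10²⁸/(4π·7682)).

d ≈ 8.21×10¹¹ m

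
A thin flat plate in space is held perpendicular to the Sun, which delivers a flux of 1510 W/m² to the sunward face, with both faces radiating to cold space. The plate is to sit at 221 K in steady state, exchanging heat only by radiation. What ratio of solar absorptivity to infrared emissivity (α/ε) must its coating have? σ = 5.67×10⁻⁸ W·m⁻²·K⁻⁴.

α/ε ≈ 0.179

Balance: αS·A = εσ·2A·T⁴ ⇒ α/ε = 2σT⁴/S.
α/ε = 2·5.67×10⁻⁸·(221)⁴/1510 = 2·5.67×10⁻⁸·2.385×10⁹/1510.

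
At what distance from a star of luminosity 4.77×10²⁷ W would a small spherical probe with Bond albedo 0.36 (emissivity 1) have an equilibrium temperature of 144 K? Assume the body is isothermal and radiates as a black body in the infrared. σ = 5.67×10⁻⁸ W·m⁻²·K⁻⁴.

For an isothermal black-emitting sphere, (1−a)S·πr² = σ·4πr²·T⁴ ⇒ S = 4σT⁴/(1−a).
S = 4·5.67×10⁻⁸·(144)⁴/0.640 = 152.4 W/m².
Flux falls as S = L/(4πd²), so d = √(L/(4πS)) = √(4.77×10²⁷/(4π·152.4)).

d ≈ 1.58×10¹² m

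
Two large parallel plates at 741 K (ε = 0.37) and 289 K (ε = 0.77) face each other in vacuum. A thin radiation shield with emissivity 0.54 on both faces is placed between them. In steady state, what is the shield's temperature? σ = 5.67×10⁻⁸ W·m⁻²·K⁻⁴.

In steady state the net flux on the hot side equals that on the cold side.
σ(T₁⁴−T_s⁴)/D₁ = σ(T_s⁴−T₂⁴)/D₂, with D₁ = 1/ε₁+1/ε_s−1 = 3.555, D₂ = 1/ε_s+1/ε₂−1 = 2.151.
Solve for T_s⁴: T_s⁴ = (D₂·T₁⁴ + D₁·T₂⁴)/(D₁+D₂) = 1.180×10¹¹ K⁴.

T_s ≈ 586 K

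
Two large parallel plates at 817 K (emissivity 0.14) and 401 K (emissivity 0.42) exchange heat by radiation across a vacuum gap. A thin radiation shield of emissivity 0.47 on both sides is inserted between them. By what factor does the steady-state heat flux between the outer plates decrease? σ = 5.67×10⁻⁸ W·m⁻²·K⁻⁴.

Without shield: q₀ = σΔ(T⁴)/(1/ε₁+1/ε₂−1) with denominator 8.524.
With shield the two gaps are in series; the resistances add: (1/ε₁+1/ε_s−1)+(1/ε_s+1/ε₂−1) = 8.271+3.509 = 11.78.
Heat-flux ratio q₀/q = 11.78/8.524.

factor ≈ 1.38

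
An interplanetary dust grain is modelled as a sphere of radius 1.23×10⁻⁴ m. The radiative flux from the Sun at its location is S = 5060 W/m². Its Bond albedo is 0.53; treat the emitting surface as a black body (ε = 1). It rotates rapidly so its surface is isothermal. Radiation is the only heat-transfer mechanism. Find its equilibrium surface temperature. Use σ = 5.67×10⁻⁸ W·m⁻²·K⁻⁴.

T ≈ 320 K

At equilibrium, absorbed power = emitted power.
Absorbing cross-section = πr² = 4.753×10⁻⁸ m²; emitting surface = 4πr² = 1.901×10⁻⁷ m² (ratio 4).
(1−a)S·A_cross = εσ·A_surf·T⁴  ⇒  T⁴ = (1−a)S/(4σ).
T⁴ = 0.470·5060/(4·5.67×10⁻⁸) = 1.049×10¹⁰ K⁴.
T = (1.049×10¹⁰)^(1/4).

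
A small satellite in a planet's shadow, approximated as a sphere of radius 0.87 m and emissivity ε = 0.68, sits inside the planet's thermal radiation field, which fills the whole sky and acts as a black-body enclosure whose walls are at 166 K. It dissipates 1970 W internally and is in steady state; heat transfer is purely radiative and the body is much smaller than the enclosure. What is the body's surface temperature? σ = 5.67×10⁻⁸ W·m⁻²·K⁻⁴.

T ≈ 280 K

For a small grey body in a large enclosure, net radiated power = εσA(T⁴ − T_w⁴).
Steady state: P = εσA(T⁴ − T_w⁴) with A = 4πr² = 9.511 m².
T⁴ = P/(εσA) + T_w⁴ = 1970/(0.68·5.67×10⁻⁸·9.511) + (166)⁴
    = 5.372×10⁹ + 7.593×10⁸ = 6.131×10⁹ K⁴.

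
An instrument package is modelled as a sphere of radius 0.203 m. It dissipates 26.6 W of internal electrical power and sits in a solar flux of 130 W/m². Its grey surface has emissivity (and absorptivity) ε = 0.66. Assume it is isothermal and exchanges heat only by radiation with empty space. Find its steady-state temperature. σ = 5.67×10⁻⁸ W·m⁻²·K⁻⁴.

At steady state, absorbed solar power + internal power = radiated power.
Absorbed: α·S·A_cross = 0.66·130·0.1295 = 11.11 W (cross-section πr²).
Total input = 11.11 + 26.6 = 37.71 W.
Radiated: εσ·A_surf·T⁴ with A_surf = 4πr² = 0.5178 m².
T⁴ = 37.71/(0.66·5.67×10⁻⁸·0.5178) = 1.946×10⁹ K⁴.

T ≈ 210 K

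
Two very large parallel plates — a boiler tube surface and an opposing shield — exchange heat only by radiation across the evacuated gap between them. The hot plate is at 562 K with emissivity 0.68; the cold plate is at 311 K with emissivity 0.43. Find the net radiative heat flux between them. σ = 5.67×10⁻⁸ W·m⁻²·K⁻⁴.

q ≈ 1830 W/m²

For two infinite grey parallel plates, q = σ(T₁⁴ − T₂⁴)/(1/ε₁ + 1/ε₂ − 1).
T₁⁴ − T₂⁴ = 9.976×10¹⁰ − 9.355×10⁹ = 9.040×10¹⁰ K⁴.
1/ε₁ + 1/ε₂ − 1 = 1.471 + 2.326 − 1 = 2.796.
q = 5.67×10⁻⁸ × 9.040×10¹⁰ / 2.796.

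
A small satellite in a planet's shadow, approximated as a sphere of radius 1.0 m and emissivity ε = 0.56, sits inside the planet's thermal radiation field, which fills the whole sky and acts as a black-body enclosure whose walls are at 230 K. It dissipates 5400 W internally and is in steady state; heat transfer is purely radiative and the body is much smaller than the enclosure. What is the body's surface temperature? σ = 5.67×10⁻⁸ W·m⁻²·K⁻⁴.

For a small grey body in a large enclosure, net radiated power = εσA(T⁴ − T_w⁴).
Steady state: P = εσA(T⁴ − T_w⁴) with A = 4πr² = 12.57 m².
T⁴ = P/(εσA) + T_w⁴ = 5400/(0.56·5.67×10⁻⁸·12.57) + (230)⁴
    = 1.353×10¹⁰ + 2.798×10⁹ = 1.633×10¹⁰ K⁴.

T ≈ 357 K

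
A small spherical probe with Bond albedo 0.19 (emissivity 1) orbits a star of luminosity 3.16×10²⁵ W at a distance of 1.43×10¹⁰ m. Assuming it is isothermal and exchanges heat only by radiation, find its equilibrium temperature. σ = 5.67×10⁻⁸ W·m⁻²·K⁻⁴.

First find the stellar flux at distance d: S = L/(4πd²) = 3.16×10²⁵/(4π·(1.43×10¹⁰)²) = 12300 W/m².
For an isothermal sphere, absorbed (1−a)S·πr² = emitted σ·4πr²·T⁴, so T⁴ = (1−a)S/(4σ).
T⁴ = 0.810·12300/(4·5.67×10⁻⁸) = 4.392×10¹⁰ K⁴.

T ≈ 458 K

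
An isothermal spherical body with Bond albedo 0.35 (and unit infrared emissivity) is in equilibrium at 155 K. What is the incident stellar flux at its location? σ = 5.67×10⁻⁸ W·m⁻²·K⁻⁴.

S ≈ 201 W/m²

(1−a)S·πr² = σ·4πr²·T⁴ ⇒ S = 4σT⁴/(1−a).
S = 4·5.67×10⁻⁸·5.772×10⁸/0.650.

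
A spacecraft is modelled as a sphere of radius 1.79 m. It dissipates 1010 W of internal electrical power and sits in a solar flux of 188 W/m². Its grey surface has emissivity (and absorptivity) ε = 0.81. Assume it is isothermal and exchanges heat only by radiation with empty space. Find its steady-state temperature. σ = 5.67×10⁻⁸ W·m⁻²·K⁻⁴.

At steady state, absorbed solar power + internal power = radiated power.
Absorbed: α·S·A_cross = 0.81·188·10.07 = 1533 W (cross-section πr²).
Total input = 1533 + 1010 = 2543 W.
Radiated: εσ·A_surf·T⁴ with A_surf = 4πr² = 40.26 m².
T⁴ = 2543/(0.81·5.67×10⁻⁸·40.26) = 1.375×10⁹ K⁴.

T ≈ 193 K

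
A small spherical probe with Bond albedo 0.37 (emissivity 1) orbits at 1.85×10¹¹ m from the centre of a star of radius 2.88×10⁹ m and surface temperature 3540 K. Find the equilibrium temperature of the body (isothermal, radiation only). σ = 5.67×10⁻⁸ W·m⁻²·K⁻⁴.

T ≈ 278 K

The star's surface emits σT_*⁴; at distance d the flux is S = σT_*⁴(R_*/d)².
S = 5.67×10⁻⁸·(3540)⁴·(2.88×10⁹/1.85×10¹¹)² = 2158 W/m².
For an isothermal sphere T⁴ = (1−a)S/(4σ) = 5.994×10⁹ K⁴.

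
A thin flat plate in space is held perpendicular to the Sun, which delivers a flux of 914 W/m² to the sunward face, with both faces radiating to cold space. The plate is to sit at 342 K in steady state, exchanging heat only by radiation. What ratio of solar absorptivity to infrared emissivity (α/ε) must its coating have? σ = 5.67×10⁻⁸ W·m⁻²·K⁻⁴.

Balance: αS·A = εσ·2A·T⁴ ⇒ α/ε = 2σT⁴/S.
α/ε = 2·5.67×10⁻⁸·(342)⁴/914 = 2·5.67×10⁻⁸·1.368×10¹⁰/914.

α/ε ≈ 1.70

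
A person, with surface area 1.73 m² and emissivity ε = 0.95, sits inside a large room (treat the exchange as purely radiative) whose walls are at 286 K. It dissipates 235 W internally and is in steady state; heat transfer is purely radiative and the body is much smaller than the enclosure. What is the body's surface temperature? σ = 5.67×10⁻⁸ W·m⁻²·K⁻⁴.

For a small grey body in a large enclosure, net radiated power = εσA(T⁴ − T_w⁴).
Steady state: P = εσA(T⁴ − T_w⁴) with A = 1.73 m².
T⁴ = P/(εσA) + T_w⁴ = 235/(0.95·5.67×10⁻⁸·1.730) + (286)⁴
    = 2.522×10⁹ + 6.691×10⁹ = 9.212×10⁹ K⁴.

T ≈ 310 K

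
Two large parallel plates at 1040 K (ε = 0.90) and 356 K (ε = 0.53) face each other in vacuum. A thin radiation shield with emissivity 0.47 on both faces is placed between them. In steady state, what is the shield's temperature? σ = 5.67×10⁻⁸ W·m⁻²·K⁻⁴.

T_s ≈ 907 K

In steady state the net flux on the hot side equals that on the cold side.
σ(T₁⁴−T_s⁴)/D₁ = σ(T_s⁴−T₂⁴)/D₂, with D₁ = 1/ε₁+1/ε_s−1 = 2.239, D₂ = 1/ε_s+1/ε₂−1 = 3.014.
Solve for T_s⁴: T_s⁴ = (D₂·T₁⁴ + D₁·T₂⁴)/(D₁+D₂) = 6.781×10¹¹ K⁴.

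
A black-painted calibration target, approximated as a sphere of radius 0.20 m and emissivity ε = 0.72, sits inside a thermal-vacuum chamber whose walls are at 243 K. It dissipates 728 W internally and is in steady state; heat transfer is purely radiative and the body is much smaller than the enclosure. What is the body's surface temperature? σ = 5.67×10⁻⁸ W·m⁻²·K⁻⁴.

For a small grey body in a large enclosure, net radiated power = εσA(T⁴ − T_w⁴).
Steady state: P = εσA(T⁴ − T_w⁴) with A = 4πr² = 0.5027 m².
T⁴ = P/(εσA) + T_w⁴ = 728/(0.72·5.67×10⁻⁸·0.5027) + (243)⁴
    = 3.548×10¹⁰ + 3.487×10⁹ = 3.896×10¹⁰ K⁴.

T ≈ 444 K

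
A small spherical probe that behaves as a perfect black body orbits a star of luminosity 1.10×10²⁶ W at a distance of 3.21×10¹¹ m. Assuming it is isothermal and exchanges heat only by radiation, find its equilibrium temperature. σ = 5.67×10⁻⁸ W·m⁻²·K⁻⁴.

T ≈ 139 K

First find the stellar flux at distance d: S = L/(4πd²) = 1.10×10²⁶/(4π·(3.21×10¹¹)²) = 84.95 W/m².
For an isothermal sphere, absorbed (1−a)S·πr² = emitted σ·4πr²·T⁴, so T⁴ = (1−a)S/(4σ).
T⁴ = 1.00·84.95/(4·5.67×10⁻⁸) = 3.746×10⁸ K⁴.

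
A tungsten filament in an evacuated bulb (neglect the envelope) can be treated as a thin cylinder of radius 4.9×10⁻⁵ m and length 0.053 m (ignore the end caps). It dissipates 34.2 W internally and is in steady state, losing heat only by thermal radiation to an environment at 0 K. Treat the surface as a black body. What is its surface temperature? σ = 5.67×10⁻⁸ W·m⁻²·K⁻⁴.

T ≈ 2470 K

Steady state: internal power = radiated power, P = εσA T⁴.
Radiating area A = 2πrL = 1.632×10⁻⁵ m².
T⁴ = P/(εσA) = 34.2/(1.0·5.67×10⁻⁸·1.632×10⁻⁵) = 3.697×10¹³ K⁴.
T = (3.697×10¹³)^(1/4).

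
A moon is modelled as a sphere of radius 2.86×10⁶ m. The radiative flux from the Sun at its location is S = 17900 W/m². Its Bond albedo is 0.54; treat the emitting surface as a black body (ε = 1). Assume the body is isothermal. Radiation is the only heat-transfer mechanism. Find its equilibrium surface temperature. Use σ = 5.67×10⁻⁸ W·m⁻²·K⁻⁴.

T ≈ 437 K

At equilibrium, absorbed power = emitted power.
Absorbing cross-section = πr² = 2.570×10¹³ m²; emitting surface = 4πr² = 1.028×10¹⁴ m² (ratio 4).
(1−a)S·A_cross = εσ·A_surf·T⁴  ⇒  T⁴ = (1−a)S/(4σ).
T⁴ = 0.460·17900/(4·5.67×10⁻⁸) = 3.631×10¹⁰ K⁴.
T = (3.631×10¹⁰)^(1/4).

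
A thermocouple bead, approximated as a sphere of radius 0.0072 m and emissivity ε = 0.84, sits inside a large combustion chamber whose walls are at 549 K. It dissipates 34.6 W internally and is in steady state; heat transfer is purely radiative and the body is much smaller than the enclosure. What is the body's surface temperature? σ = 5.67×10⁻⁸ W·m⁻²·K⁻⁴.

For a small grey body in a large enclosure, net radiated power = εσA(T⁴ − T_w⁴).
Steady state: P = εσA(T⁴ − T_w⁴) with A = 4πr² = 6.514×10⁻⁴ m².
T⁴ = P/(εσA) + T_w⁴ = 34.6/(0.84·5.67×10⁻⁸·6.514×10⁻⁴) + (549)⁴
    = 1.115×10¹² + 9.084×10¹⁰ = 1.206×10¹² K⁴.

T ≈ 1050 K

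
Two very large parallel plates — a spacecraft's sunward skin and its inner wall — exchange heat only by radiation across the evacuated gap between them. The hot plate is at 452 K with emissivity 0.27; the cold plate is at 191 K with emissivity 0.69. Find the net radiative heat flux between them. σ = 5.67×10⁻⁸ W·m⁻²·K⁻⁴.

For two infinite grey parallel plates, q = σ(T₁⁴ − T₂⁴)/(1/ε₁ + 1/ε₂ − 1).
T₁⁴ − T₂⁴ = 4.174×10¹⁰ − 1.331×10⁹ = 4.041×10¹⁰ K⁴.
1/ε₁ + 1/ε₂ − 1 = 3.704 + 1.449 − 1 = 4.153.
q = 5.67×10⁻⁸ × 4.041×10¹⁰ / 4.153.

q ≈ 552 W/m²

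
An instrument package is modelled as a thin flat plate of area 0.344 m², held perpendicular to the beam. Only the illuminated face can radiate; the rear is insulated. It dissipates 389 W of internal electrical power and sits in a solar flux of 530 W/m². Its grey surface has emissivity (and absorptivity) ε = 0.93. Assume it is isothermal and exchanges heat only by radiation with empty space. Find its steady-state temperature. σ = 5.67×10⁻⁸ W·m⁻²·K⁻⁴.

T ≈ 419 K

At steady state, absorbed solar power + internal power = radiated power.
Absorbed: α·S·A_cross = 0.93·530·0.3440 = 169.6 W (cross-section A).
Total input = 169.6 + 389 = 558.6 W.
Radiated: εσ·A_surf·T⁴ with A_surf = A = 0.3440 m².
T⁴ = 558.6/(0.93·5.67×10⁻⁸·0.3440) = 3.079×10¹⁰ K⁴.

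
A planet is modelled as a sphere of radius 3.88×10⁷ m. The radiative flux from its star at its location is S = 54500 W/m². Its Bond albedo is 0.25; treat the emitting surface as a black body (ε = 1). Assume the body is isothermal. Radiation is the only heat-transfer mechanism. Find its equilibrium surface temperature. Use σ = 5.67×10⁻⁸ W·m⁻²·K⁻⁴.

T ≈ 652 K

At equilibrium, absorbed power = emitted power.
Absorbing cross-section = πr² = 4.729×10¹⁵ m²; emitting surface = 4πr² = 1.892×10¹⁶ m² (ratio 4).
(1−a)S·A_cross = εσ·A_surf·T⁴  ⇒  T⁴ = (1−a)S/(4σ).
T⁴ = 0.750·54500/(4·5.67×10⁻⁸) = 1.802×10¹¹ K⁴.
T = (1.802×10¹¹)^(1/4).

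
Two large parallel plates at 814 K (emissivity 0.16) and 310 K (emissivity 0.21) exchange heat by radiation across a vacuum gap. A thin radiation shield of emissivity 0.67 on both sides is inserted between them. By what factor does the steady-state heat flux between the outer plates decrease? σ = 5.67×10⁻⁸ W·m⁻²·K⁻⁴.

factor ≈ 1.20

Without shield: q₀ = σΔ(T⁴)/(1/ε₁+1/ε₂−1) with denominator 10.01.
With shield the two gaps are in series; the resistances add: (1/ε₁+1/ε_s−1)+(1/ε_s+1/ε₂−1) = 6.743+5.254 = 12.00.
Heat-flux ratio q₀/q = 12.00/10.01.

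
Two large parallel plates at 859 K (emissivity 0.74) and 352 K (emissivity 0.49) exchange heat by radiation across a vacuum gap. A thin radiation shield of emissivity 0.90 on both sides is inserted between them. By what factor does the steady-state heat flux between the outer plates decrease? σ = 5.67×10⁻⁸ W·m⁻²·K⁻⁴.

Without shield: q₀ = σΔ(T⁴)/(1/ε₁+1/ε₂−1) with denominator 2.392.
With shield the two gaps are in series; the resistances add: (1/ε₁+1/ε_s−1)+(1/ε_s+1/ε₂−1) = 1.462+2.152 = 3.614.
Heat-flux ratio q₀/q = 3.614/2.392.

factor ≈ 1.51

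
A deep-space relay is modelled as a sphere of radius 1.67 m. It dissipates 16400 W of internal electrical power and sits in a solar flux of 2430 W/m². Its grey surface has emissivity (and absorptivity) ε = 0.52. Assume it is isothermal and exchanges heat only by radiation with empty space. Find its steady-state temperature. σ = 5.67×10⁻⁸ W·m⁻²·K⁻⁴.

T ≈ 404 K

At steady state, absorbed solar power + internal power = radiated power.
Absorbed: α·S·A_cross = 0.52·2430·8.762 = 11070 W (cross-section πr²).
Total input = 11070 + 16400 = 27470 W.
Radiated: εσ·A_surf·T⁴ with A_surf = 4πr² = 35.05 m².
T⁴ = 27470/(0.52·5.67×10⁻⁸·35.05) = 2.659×10¹⁰ K⁴.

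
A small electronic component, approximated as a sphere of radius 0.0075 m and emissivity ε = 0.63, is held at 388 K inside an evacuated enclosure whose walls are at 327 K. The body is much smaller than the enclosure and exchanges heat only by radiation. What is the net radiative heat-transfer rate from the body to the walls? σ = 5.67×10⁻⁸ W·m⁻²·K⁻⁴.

P_net ≈ 0.284 W

For a small grey body in a large enclosure: P_net = εσA(T_body⁴ − T_wall⁴).
A = 4πr² = 7.069×10⁻⁴ m²; T_body⁴ − T_wall⁴ = 2.266×10¹⁰ − 1.143×10¹⁰ = 1.123×10¹⁰ K⁴.
|P_net| = 0.63·5.67×10⁻⁸·7.069×10⁻⁴·1.123×10¹⁰.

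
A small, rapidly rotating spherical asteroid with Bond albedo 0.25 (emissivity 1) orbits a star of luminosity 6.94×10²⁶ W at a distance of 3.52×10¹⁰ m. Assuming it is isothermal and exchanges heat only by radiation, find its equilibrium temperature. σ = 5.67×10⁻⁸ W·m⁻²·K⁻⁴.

T ≈ 620 K

First find the stellar flux at distance d: S = L/(4πd²) = 6.94×10²⁶/(4π·(3.52×10¹⁰)²) = 44570 W/m².
For an isothermal sphere, absorbed (1−a)S·πr² = emitted σ·4πr²·T⁴, so T⁴ = (1−a)S/(4σ).
T⁴ = 0.750·44570/(4·5.67×10⁻⁸) = 1.474×10¹¹ K⁴.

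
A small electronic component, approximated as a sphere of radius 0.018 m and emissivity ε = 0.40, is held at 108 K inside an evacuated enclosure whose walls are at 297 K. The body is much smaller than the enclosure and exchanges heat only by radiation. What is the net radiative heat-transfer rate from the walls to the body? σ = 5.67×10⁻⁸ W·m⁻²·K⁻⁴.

For a small grey body in a large enclosure: P_net = εσA(T_body⁴ − T_wall⁴).
A = 4πr² = 0.004072 m²; T_body⁴ − T_wall⁴ = 1.360×10⁸ − 7.781×10⁹ = -7.645×10⁹ K⁴.
|P_net| = 0.40·5.67×10⁻⁸·0.004072·7.645×10⁹.

P_net ≈ 0.706 W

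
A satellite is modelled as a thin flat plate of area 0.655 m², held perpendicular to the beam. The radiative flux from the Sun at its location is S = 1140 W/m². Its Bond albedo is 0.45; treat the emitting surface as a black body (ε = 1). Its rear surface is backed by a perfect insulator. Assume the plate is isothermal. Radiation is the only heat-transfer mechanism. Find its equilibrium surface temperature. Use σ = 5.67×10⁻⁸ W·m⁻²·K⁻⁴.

At equilibrium, absorbed power = emitted power.
Absorbing cross-section = A = 0.6550 m²; emitting surface = A = 0.6550 m² (ratio 1).
(1−a)S·A_cross = εσ·A_surf·T⁴  ⇒  T⁴ = (1−a)S/(1σ).
T⁴ = 0.550·1140/(1·5.67×10⁻⁸) = 1.106×10¹⁰ K⁴.
T = (1.106×10¹⁰)^(1/4).

T ≈ 324 K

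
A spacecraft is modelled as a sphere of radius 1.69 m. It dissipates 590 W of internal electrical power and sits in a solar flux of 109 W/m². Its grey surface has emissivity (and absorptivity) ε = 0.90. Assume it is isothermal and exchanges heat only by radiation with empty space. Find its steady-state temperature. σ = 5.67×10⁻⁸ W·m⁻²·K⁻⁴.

T ≈ 168 K

At steady state, absorbed solar power + internal power = radiated power.
Absorbed: α·S·A_cross = 0.90·109·8.973 = 880.2 W (cross-section πr²).
Total input = 880.2 + 590 = 1470 W.
Radiated: εσ·A_surf·T⁴ with A_surf = 4πr² = 35.89 m².
T⁴ = 1470/(0.90·5.67×10⁻⁸·35.89) = 8.027×10⁸ K⁴.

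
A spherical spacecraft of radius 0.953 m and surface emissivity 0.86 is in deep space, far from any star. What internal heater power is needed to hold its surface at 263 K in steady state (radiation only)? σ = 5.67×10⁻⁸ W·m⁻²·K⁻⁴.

P ≈ 2660 W

P = εσ·4πr²·T⁴.
4πr² = 11.41 m²; T⁴ = 4.784×10⁹ K⁴.
P = 0.86·5.67×10⁻⁸·11.41·4.784×10⁹.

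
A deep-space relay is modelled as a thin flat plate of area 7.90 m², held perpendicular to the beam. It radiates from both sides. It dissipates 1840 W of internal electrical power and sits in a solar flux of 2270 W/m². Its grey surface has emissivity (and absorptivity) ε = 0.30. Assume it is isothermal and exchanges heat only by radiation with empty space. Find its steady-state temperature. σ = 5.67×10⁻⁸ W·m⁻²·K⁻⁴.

T ≈ 405 K

At steady state, absorbed solar power + internal power = radiated power.
Absorbed: α·S·A_cross = 0.30·2270·7.900 = 5380 W (cross-section A).
Total input = 5380 + 1840 = 7220 W.
Radiated: εσ·A_surf·T⁴ with A_surf = 2A = 15.80 m².
T⁴ = 7220/(0.30·5.67×10⁻⁸·15.80) = 2.686×10¹⁰ K⁴.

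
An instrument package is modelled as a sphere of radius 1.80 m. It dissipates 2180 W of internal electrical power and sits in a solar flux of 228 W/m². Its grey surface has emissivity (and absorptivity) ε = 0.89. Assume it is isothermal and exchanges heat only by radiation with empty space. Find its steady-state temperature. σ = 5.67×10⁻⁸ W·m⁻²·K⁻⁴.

At steady state, absorbed solar power + internal power = radiated power.
Absorbed: α·S·A_cross = 0.89·228·10.18 = 2065 W (cross-section πr²).
Total input = 2065 + 2180 = 4245 W.
Radiated: εσ·A_surf·T⁴ with A_surf = 4πr² = 40.72 m².
T⁴ = 4245/(0.89·5.67×10⁻⁸·40.72) = 2.066×10⁹ K⁴.

T ≈ 213 K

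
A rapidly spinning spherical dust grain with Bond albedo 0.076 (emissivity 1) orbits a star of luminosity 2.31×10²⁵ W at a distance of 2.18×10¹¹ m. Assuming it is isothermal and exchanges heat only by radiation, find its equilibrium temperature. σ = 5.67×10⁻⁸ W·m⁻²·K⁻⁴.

First find the stellar flux at distance d: S = L/(4πd²) = 2.31×10²⁵/(4π·(2.18×10¹¹)²) = 38.68 W/m².
For an isothermal sphere, absorbed (1−a)S·πr² = emitted σ·4πr²·T⁴, so T⁴ = (1−a)S/(4σ).
T⁴ = 0.924·38.68/(4·5.67×10⁻⁸) = 1.576×10⁸ K⁴.

T ≈ 112 K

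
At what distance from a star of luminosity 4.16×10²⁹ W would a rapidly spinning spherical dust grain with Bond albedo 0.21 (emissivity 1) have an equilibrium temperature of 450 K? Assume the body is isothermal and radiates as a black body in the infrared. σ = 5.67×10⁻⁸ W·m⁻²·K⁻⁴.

For an isothermal black-emitting sphere, (1−a)S·πr² = σ·4πr²·T⁴ ⇒ S = 4σT⁴/(1−a).
S = 4·5.67×10⁻⁸·(450)⁴/0.790 = 11770 W/m².
Flux falls as S = L/(4πd²), so d = √(L/(4πS)) = √(4.16×10²⁹/(4π·11770)).

d ≈ 1.68×10¹² m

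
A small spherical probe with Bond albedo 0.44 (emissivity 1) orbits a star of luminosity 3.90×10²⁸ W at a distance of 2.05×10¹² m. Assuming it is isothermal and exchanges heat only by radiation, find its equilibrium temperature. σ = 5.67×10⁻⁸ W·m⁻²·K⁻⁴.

T ≈ 207 K

First find the stellar flux at distance d: S = L/(4πd²) = 3.90×10²⁸/(4π·(2.05×10¹²)²) = 738.5 W/m².
For an isothermal sphere, absorbed (1−a)S·πr² = emitted σ·4πr²·T⁴, so T⁴ = (1−a)S/(4σ).
T⁴ = 0.560·738.5/(4·5.67×10⁻⁸) = 1.823×10⁹ K⁴.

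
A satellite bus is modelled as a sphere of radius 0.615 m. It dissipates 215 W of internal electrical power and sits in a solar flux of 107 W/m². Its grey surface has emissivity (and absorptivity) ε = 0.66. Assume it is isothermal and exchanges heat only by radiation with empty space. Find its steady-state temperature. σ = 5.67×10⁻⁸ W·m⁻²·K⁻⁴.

At steady state, absorbed solar power + internal power = radiated power.
Absorbed: α·S·A_cross = 0.66·107·1.188 = 83.91 W (cross-section πr²).
Total input = 83.91 + 215 = 298.9 W.
Radiated: εσ·A_surf·T⁴ with A_surf = 4πr² = 4.753 m².
T⁴ = 298.9/(0.66·5.67×10⁻⁸·4.753) = 1.681×10⁹ K⁴.

T ≈ 202 K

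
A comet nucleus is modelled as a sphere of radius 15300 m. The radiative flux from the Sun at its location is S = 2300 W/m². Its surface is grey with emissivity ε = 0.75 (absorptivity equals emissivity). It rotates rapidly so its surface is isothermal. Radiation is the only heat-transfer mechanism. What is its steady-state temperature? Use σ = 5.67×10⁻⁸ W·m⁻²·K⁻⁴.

At equilibrium, absorbed power = emitted power.
Absorbing cross-section = πr² = 7.354×10⁸ m²; emitting surface = 4πr² = 2.942×10⁹ m² (ratio 4).
εS·A_cross = εσ·A_surf·T⁴  ⇒  T⁴ = S/(4σ)   (ε cancels).
T⁴ = 2300/(4·5.67×10⁻⁸) = 1.014×10¹⁰ K⁴.
T = (1.014×10¹⁰)^(1/4).

T ≈ 317 K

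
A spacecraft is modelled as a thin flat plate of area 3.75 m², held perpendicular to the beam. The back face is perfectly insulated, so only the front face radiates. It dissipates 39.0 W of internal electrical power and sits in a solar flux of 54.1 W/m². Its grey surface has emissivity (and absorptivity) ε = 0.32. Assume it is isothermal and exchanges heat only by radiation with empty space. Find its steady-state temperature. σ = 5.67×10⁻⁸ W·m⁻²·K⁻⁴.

At steady state, absorbed solar power + internal power = radiated power.
Absorbed: α·S·A_cross = 0.32·54.1·3.750 = 64.92 W (cross-section A).
Total input = 64.92 + 39.0 = 103.9 W.
Radiated: εσ·A_surf·T⁴ with A_surf = A = 3.750 m².
T⁴ = 103.9/(0.32·5.67×10⁻⁸·3.750) = 1.527×10⁹ K⁴.

T ≈ 198 K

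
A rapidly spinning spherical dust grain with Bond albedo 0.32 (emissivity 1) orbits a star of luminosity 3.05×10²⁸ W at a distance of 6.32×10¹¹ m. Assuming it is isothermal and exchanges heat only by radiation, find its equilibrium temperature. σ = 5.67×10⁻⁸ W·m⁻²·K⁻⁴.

T ≈ 367 K

First find the stellar flux at distance d: S = L/(4πd²) = 3.05×10²⁸/(4π·(6.32×10¹¹)²) = 6077 W/m².
For an isothermal sphere, absorbed (1−a)S·πr² = emitted σ·4πr²·T⁴, so T⁴ = (1−a)S/(4σ).
T⁴ = 0.680·6077/(4·5.67×10⁻⁸) = 1.822×10¹⁰ K⁴.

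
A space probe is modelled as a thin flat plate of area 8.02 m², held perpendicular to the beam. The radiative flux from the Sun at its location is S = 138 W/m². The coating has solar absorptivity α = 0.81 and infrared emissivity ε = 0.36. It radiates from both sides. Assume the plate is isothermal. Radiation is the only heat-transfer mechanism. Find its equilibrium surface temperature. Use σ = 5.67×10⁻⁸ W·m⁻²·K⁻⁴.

At equilibrium, absorbed power = emitted power.
Absorbing cross-section = A = 8.020 m²; emitting surface = 2A = 16.04 m² (ratio 2).
αS·A_cross = εσ·A_surf·T⁴  ⇒  T⁴ = αS/(ε·2σ).
T⁴ = 0.810·138/(0.36·2·5.67×10⁻⁸) = 2.738×10⁹ K⁴.
T = (2.738×10⁹)^(1/4).

T ≈ 229 K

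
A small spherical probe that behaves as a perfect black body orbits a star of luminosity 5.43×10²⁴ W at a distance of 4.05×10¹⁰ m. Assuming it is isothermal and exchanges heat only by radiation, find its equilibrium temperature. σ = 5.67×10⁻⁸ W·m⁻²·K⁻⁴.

First find the stellar flux at distance d: S = L/(4πd²) = 5.43×10²⁴/(4π·(4.05×10¹⁰)²) = 263.4 W/m².
For an isothermal sphere, absorbed (1−a)S·πr² = emitted σ·4πr²·T⁴, so T⁴ = (1−a)S/(4σ).
T⁴ = 1.00·263.4/(4·5.67×10⁻⁸) = 1.162×10⁹ K⁴.

T ≈ 185 K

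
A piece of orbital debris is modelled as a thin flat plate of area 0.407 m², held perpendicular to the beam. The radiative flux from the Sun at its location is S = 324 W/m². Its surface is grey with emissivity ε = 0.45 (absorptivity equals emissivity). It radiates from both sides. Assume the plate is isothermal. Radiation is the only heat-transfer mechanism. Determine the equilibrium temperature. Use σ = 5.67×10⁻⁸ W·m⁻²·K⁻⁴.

T ≈ 231 K

At equilibrium, absorbed power = emitted power.
Absorbing cross-section = A = 0.4070 m²; emitting surface = 2A = 0.8140 m² (ratio 2).
εS·A_cross = εσ·A_surf·T⁴  ⇒  T⁴ = S/(2σ)   (ε cancels).
T⁴ = 324/(2·5.67×10⁻⁸) = 2.857×10⁹ K⁴.
T = (2.857×10⁹)^(1/4).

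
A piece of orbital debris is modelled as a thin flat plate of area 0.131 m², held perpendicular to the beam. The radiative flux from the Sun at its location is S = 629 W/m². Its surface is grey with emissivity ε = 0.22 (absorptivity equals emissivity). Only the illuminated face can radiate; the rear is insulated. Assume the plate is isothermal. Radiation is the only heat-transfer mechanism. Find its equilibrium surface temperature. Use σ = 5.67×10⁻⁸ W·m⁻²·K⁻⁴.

T ≈ 325 K

At equilibrium, absorbed power = emitted power.
Absorbing cross-section = A = 0.1310 m²; emitting surface = A = 0.1310 m² (ratio 1).
εS·A_cross = εσ·A_surf·T⁴  ⇒  T⁴ = S/(1σ)   (ε cancels).
T⁴ = 629/(1·5.67×10⁻⁸) = 1.109×10¹⁰ K⁴.
T = (1.109×10¹⁰)^(1/4).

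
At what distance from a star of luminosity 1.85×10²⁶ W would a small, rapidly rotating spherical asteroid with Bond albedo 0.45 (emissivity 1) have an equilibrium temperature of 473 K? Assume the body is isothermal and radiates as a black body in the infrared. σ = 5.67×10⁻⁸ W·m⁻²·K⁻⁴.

d ≈ 2.67×10¹⁰ m

For an isothermal black-emitting sphere, (1−a)S·πr² = σ·4πr²·T⁴ ⇒ S = 4σT⁴/(1−a).
S = 4·5.67×10⁻⁸·(473)⁴/0.550 = 20640 W/m².
Flux falls as S = L/(4πd²), so d = √(L/(4πS)) = √(1.85×10²⁶/(4π·20640)).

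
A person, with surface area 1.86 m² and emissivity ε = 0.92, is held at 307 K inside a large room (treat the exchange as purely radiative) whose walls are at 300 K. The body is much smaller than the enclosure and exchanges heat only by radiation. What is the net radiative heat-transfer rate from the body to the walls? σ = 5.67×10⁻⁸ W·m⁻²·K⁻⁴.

For a small grey body in a large enclosure: P_net = εσA(T_body⁴ − T_wall⁴).
A = 1.86 m²; T_body⁴ − T_wall⁴ = 8.883×10⁹ − 8.100×10⁹ = 7.829×10⁸ K⁴.
|P_net| = 0.92·5.67×10⁻⁸·1.860·7.829×10⁸.

P_net ≈ 76.0 W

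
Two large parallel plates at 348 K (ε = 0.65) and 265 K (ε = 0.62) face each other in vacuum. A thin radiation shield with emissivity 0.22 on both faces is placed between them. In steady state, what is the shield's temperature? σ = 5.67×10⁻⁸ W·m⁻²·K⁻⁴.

In steady state the net flux on the hot side equals that on the cold side.
σ(T₁⁴−T_s⁴)/D₁ = σ(T_s⁴−T₂⁴)/D₂, with D₁ = 1/ε₁+1/ε_s−1 = 5.084, D₂ = 1/ε_s+1/ε₂−1 = 5.158.
Solve for T_s⁴: T_s⁴ = (D₂·T₁⁴ + D₁·T₂⁴)/(D₁+D₂) = 9.834×10⁹ K⁴.

T_s ≈ 315 K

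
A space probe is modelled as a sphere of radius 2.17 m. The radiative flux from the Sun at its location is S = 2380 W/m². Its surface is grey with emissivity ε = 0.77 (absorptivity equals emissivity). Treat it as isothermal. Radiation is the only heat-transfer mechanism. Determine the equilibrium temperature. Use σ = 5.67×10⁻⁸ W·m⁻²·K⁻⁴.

T ≈ 320 K

At equilibrium, absorbed power = emitted power.
Absorbing cross-section = πr² = 14.79 m²; emitting surface = 4πr² = 59.17 m² (ratio 4).
εS·A_cross = εσ·A_surf·T⁴  ⇒  T⁴ = S/(4σ)   (ε cancels).
T⁴ = 2380/(4·5.67×10⁻⁸) = 1.049×10¹⁰ K⁴.
T = (1.049×10¹⁰)^(1/4).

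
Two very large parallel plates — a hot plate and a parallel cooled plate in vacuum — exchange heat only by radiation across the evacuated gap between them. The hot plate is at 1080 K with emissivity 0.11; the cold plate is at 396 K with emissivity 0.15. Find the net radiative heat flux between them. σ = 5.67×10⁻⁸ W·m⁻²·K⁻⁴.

q ≈ 5130 W/m²

For two infinite grey parallel plates, q = σ(T₁⁴ − T₂⁴)/(1/ε₁ + 1/ε₂ − 1).
T₁⁴ − T₂⁴ = 1.360×10¹² − 2.459×10¹⁰ = 1.336×10¹² K⁴.
1/ε₁ + 1/ε₂ − 1 = 9.091 + 6.667 − 1 = 14.76.
q = 5.67×10⁻⁸ × 1.336×10¹² / 14.76.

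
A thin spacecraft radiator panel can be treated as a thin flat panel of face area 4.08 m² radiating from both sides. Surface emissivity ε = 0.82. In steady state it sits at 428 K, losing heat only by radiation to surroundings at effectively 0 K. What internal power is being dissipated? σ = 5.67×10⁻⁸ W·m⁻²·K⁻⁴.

P ≈ 12700 W

Steady state: P = εσA T⁴.
A = 2·4.08 = 8.160 m²; T⁴ = (428)⁴ = 3.356×10¹⁰ K⁴.
P = 0.82 × 5.67×10⁻⁸ × 8.160 × 3.356×10¹⁰.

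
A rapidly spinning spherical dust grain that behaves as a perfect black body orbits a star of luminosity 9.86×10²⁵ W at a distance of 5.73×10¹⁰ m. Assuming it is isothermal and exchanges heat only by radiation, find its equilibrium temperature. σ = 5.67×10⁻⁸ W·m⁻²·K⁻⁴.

T ≈ 320 K

First find the stellar flux at distance d: S = L/(4πd²) = 9.86×10²⁵/(4π·(5.73×10¹⁰)²) = 2390 W/m².
For an isothermal sphere, absorbed (1−a)S·πr² = emitted σ·4πr²·T⁴, so T⁴ = (1−a)S/(4σ).
T⁴ = 1.00·2390/(4·5.67×10⁻⁸) = 1.054×10¹⁰ K⁴.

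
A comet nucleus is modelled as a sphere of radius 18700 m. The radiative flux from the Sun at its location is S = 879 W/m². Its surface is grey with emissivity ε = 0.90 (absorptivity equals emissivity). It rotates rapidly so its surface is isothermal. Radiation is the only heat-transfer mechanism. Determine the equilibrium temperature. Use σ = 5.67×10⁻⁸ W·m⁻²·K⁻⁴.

T ≈ 250 K

At equilibrium, absorbed power = emitted power.
Absorbing cross-section = πr² = 1.099×10⁹ m²; emitting surface = 4πr² = 4.394×10⁹ m² (ratio 4).
εS·A_cross = εσ·A_surf·T⁴  ⇒  T⁴ = S/(4σ)   (ε cancels).
T⁴ = 879/(4·5.67×10⁻⁸) = 3.876×10⁹ K⁴.
T = (3.876×10⁹)^(1/4).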